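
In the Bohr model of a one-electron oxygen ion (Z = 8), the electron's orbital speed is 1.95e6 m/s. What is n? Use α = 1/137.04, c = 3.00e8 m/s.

9

v_n = Zαc/n ⇒ n = Zαc/v = 8 × 0.00730 × 3.00e8 / 1.95e6 ≈ 8.98
n = 9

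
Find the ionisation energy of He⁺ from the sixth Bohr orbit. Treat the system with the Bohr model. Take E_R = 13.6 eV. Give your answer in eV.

E_n = −E_R·Z²/n² = −13.6 × 2²/6² eV = -1.51 eV
Ionisation energy = −E_n = 1.51 eV

1.51 eV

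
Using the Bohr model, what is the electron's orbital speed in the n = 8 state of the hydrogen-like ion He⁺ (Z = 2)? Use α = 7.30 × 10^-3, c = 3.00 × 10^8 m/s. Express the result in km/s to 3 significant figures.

v_n = Zαc/n = 2 × 0.00730 × 3.00 × 10^8 / 8
    = 548 km/s

548 km/s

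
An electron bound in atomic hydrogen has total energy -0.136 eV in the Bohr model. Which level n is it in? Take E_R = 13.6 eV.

E_n = −E_R Z²/n² ⇒ n² = E_R Z²/(−E_n) = 13.6 × 1² / 0.136 ≈ 100.00
n = 10

10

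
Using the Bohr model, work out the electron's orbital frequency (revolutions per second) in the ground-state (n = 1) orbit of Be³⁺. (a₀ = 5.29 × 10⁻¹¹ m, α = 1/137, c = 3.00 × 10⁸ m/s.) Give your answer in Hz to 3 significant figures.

1.05 × 10¹⁷ Hz

r = n²a₀/Z = 1.32 × 10⁻¹¹ m, v = Zαc/n = 8.76 × 10⁶ m/s
f = v/(2πr) = 1.05 × 10¹⁷ Hz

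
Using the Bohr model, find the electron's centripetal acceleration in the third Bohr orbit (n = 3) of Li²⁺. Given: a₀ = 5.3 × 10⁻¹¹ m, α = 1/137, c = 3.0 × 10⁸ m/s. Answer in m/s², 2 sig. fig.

3.0 × 10²² m/s²

r = n²a₀/Z = 1.6 × 10⁻¹⁰ m, v = Zαc/n = 2.2 × 10⁶ m/s
a = v²/r = (2.2 × 10⁶)² / 1.6 × 10⁻¹⁰ = 3.0 × 10²² m/s²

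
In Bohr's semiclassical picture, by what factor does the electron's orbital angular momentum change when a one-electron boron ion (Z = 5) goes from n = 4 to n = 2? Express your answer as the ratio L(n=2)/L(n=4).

L = nℏ depends only on n, so L ∝ n.
L(n=2)/L(n=4) = (2/4)^1 = 1/2

1/2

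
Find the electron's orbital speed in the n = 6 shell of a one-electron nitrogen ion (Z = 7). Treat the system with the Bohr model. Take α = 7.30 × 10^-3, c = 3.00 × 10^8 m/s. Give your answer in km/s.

v_n = Zαc/n = 7 × 0.00730 × 3.00 × 10^8 / 6
    = 2560 km/s

2560 km/s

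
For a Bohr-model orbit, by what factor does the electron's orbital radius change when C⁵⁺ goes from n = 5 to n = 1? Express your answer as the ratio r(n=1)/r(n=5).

1/25

r ∝ Z^-1 · n^2; with Z fixed, r ∝ n^2.
r(n=1)/r(n=5) = (1/5)^2 = 1/25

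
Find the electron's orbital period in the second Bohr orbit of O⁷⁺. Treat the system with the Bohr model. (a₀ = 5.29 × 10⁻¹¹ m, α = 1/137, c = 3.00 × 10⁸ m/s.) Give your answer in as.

19.0 as

r = n²a₀/Z = 2²·5.29 × 10⁻¹¹/8 = 2.65 × 10⁻¹¹ m
v = Zαc/n = 8·0.00730·3.00 × 10⁸/2 = 8.76 × 10⁶ m/s
T = 2πr/v = 1.90 × 10⁻¹⁷ s = 19.0 as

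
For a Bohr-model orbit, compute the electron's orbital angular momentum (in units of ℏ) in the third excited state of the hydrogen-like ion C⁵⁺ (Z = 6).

L_n = nℏ, so L/ℏ = n = 4.

4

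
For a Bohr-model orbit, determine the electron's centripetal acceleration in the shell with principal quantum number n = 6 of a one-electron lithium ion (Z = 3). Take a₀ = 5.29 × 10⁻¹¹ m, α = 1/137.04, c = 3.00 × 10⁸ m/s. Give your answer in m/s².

r = n²a₀/Z = 6.35 × 10⁻¹⁰ m, v = Zαc/n = 1.09 × 10⁶ m/s
a = v²/r = (1.09 × 10⁶)² / 6.35 × 10⁻¹⁰ = 1.89 × 10²¹ m/s²

1.89 × 10²¹ m/s²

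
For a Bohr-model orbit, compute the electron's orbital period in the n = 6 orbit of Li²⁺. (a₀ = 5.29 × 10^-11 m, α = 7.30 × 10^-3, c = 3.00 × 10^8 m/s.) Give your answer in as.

r = n²a₀/Z = 6²·5.29 × 10^-11/3 = 6.35 × 10^-10 m
v = Zαc/n = 3·0.00730·3.00 × 10^8/6 = 1.09 × 10^6 m/s
T = 2πr/v = 3.64 × 10^-15 s = 3640 as

3640 as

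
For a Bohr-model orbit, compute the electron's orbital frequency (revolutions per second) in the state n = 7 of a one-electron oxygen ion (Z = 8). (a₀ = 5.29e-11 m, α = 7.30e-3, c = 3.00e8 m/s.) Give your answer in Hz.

r = n²a₀/Z = 3.24e-10 m, v = Zαc/n = 2.50e6 m/s
f = v/(2πr) = 1.23e15 Hz

1.23e15 Hz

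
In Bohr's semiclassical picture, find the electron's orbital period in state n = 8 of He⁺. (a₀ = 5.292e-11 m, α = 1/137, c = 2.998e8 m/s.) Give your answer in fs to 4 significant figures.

r = n²a₀/Z = 8²·5.292e-11/2 = 1.693e-9 m
v = Zαc/n = 2·0.007299·2.998e8/8 = 5.471e5 m/s
T = 2πr/v = 1.945e-14 s = 19.45 fs

19.45 fs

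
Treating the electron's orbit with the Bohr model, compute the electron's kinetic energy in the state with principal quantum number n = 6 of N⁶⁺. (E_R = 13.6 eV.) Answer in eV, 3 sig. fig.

For a Coulomb orbit the virial theorem gives K = −E_n.
E_n = −E_R·Z²/n², so K = E_R·Z²/n² = 13.6 × 7²/6² = 18.5 eV

18.5 eV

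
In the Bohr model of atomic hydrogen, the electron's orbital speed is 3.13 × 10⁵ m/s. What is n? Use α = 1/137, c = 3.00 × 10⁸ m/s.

7

v_n = Zαc/n ⇒ n = Zαc/v = 1 × 0.00730 × 3.00 × 10⁸ / 3.13 × 10⁵ ≈ 7.00
n = 7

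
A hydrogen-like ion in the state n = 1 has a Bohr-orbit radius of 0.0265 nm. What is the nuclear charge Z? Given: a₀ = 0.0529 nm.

2

r_n = n²a₀/Z ⇒ Z = n²a₀/r = 1² × 0.0529 / 0.0265 ≈ 2.00
Z = 2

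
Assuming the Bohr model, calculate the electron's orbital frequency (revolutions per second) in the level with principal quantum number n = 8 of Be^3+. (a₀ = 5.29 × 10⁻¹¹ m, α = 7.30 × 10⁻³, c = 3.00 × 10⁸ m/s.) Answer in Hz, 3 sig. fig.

2.06 × 10¹⁴ Hz

r = n²a₀/Z = 8.46 × 10⁻¹⁰ m, v = Zαc/n = 1.09 × 10⁶ m/s
f = v/(2πr) = 2.06 × 10¹⁴ Hz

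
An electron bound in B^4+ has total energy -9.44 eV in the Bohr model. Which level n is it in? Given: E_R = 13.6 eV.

6

E_n = −E_R Z²/n² ⇒ n² = E_R Z²/(−E_n) = 13.6 × 5² / 9.44 ≈ 36.02
n = 6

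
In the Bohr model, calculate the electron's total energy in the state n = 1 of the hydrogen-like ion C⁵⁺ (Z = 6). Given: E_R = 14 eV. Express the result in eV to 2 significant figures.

-500 eV

E_n = −E_R·Z²/n² = −14 × 6²/1² = -500 eV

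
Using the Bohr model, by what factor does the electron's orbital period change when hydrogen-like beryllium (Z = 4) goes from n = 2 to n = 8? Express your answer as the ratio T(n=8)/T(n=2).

64

T ∝ Z^-2 · n^3; with Z fixed, T ∝ n^3.
T(n=8)/T(n=2) = (8/2)^3 = 64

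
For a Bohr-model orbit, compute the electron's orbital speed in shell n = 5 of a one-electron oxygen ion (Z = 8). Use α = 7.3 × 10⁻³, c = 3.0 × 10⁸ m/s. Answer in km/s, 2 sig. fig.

3500 km/s

v_n = Zαc/n = 8 × 0.0073 × 3.0 × 10⁸ / 5
    = 3500 km/s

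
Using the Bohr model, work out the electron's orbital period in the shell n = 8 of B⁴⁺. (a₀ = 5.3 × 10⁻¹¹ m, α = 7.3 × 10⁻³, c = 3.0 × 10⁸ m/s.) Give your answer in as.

r = n²a₀/Z = 8²·5.3 × 10⁻¹¹/5 = 6.8 × 10⁻¹⁰ m
v = Zαc/n = 5·0.0073·3.0 × 10⁸/8 = 1.4 × 10⁶ m/s
T = 2πr/v = 3.1 × 10⁻¹⁵ s = 3100 as

3100 as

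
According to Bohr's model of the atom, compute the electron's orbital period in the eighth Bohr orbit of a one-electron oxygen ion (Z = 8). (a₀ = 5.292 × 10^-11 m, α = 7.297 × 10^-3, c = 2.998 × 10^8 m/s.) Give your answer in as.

r = n²a₀/Z = 8²·5.292 × 10^-11/8 = 4.234 × 10^-10 m
v = Zαc/n = 8·0.007297·2.998 × 10^8/8 = 2.188 × 10^6 m/s
T = 2πr/v = 1.216 × 10^-15 s = 1216 as

1216 as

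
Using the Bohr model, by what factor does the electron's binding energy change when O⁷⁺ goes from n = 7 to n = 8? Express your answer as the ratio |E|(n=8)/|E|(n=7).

|E| ∝ Z^2 · n^-2; with Z fixed, |E| ∝ n^-2.
|E|(n=8)/|E|(n=7) = (8/7)^-2 = 49/64

49/64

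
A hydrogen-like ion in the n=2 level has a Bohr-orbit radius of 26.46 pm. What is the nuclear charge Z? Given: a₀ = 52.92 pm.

8

r_n = n²a₀/Z ⇒ Z = n²a₀/r = 2² × 52.92 / 26.46 ≈ 8.00
Z = 8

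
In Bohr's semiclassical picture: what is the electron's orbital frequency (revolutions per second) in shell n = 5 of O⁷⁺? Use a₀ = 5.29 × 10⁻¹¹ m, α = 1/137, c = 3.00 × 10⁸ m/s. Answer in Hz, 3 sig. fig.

3.37 × 10¹⁵ Hz

r = n²a₀/Z = 1.65 × 10⁻¹⁰ m, v = Zαc/n = 3.50 × 10⁶ m/s
f = v/(2πr) = 3.37 × 10¹⁵ Hz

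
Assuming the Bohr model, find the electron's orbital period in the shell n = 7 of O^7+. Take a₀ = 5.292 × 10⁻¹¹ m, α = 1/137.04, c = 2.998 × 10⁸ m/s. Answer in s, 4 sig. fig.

r = n²a₀/Z = 7²·5.292 × 10⁻¹¹/8 = 3.241 × 10⁻¹⁰ m
v = Zαc/n = 8·0.007297·2.998 × 10⁸/7 = 2.500 × 10⁶ m/s
T = 2πr/v = 8.146 × 10⁻¹⁶ s

8.146 × 10⁻¹⁶ s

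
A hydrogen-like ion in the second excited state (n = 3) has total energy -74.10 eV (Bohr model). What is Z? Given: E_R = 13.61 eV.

E_n = −E_R Z²/n² ⇒ Z² = −E_n n²/E_R = 74.10 × 3² / 13.61 ≈ 49.00
Z = 7

7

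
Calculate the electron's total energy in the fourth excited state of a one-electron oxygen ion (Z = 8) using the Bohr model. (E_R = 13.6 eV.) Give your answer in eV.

E_n = −E_R·Z²/n² = −13.6 × 8²/5² = -34.8 eV

-34.8 eV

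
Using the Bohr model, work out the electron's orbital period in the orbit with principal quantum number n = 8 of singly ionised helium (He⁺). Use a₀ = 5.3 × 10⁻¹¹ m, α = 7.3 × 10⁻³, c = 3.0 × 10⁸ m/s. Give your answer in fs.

r = n²a₀/Z = 8²·5.3 × 10⁻¹¹/2 = 1.7 × 10⁻⁹ m
v = Zαc/n = 2·0.0073·3.0 × 10⁸/8 = 5.5 × 10⁵ m/s
T = 2πr/v = 1.9 × 10⁻¹⁴ s = 19 fs

19 fs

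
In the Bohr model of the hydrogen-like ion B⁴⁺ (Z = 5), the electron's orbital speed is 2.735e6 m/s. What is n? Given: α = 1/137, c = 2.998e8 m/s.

v_n = Zαc/n ⇒ n = Zαc/v = 5 × 0.007299 × 2.998e8 / 2.735e6 ≈ 4.00
n = 4

4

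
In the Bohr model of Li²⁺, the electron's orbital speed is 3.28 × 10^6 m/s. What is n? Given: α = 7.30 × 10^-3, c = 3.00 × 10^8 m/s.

v_n = Zαc/n ⇒ n = Zαc/v = 3 × 0.00730 × 3.00 × 10^8 / 3.28 × 10^6 ≈ 2.00
n = 2

2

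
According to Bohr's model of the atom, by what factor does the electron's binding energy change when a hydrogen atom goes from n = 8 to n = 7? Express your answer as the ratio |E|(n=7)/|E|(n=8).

64/49

|E| ∝ Z^2 · n^-2; with Z fixed, |E| ∝ n^-2.
|E|(n=7)/|E|(n=8) = (7/8)^-2 = 64/49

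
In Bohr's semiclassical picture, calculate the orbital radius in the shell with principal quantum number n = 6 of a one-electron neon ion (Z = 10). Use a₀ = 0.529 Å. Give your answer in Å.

r_n = n²a₀/Z = 6² × 0.529 / 10
    = 36 × 0.529 / 10 = 1.90 Å

1.90 Å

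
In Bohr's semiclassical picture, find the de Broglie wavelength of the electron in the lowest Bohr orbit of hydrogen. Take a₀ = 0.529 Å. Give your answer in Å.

3.32 Å

The Bohr quantisation condition is nλ = 2πr_n.
r_n = n²a₀/Z = 0.529 Å
λ = 2πr_n/n = 2π·0.529/1 = 3.32 Å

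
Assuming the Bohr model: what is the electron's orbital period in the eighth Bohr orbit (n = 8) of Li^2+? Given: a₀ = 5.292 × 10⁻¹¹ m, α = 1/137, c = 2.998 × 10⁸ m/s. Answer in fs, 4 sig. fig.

r = n²a₀/Z = 8²·5.292 × 10⁻¹¹/3 = 1.129 × 10⁻⁹ m
v = Zαc/n = 3·0.007299·2.998 × 10⁸/8 = 8.206 × 10⁵ m/s
T = 2πr/v = 8.644 × 10⁻¹⁵ s = 8.644 fs

8.644 fs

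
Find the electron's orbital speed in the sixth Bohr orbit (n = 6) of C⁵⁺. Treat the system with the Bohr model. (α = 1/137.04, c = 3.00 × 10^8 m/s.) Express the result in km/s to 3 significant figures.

2190 km/s

v_n = Zαc/n = 6 × 0.00730 × 3.00 × 10^8 / 6
    = 2190 km/s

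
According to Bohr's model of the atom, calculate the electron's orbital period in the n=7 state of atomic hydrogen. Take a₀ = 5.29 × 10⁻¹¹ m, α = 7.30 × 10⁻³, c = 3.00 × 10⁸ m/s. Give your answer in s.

5.21 × 10⁻¹⁴ s

r = n²a₀/Z = 7²·5.29 × 10⁻¹¹/1 = 2.59 × 10⁻⁹ m
v = Zαc/n = 1·0.00730·3.00 × 10⁸/7 = 3.13 × 10⁵ m/s
T = 2πr/v = 5.21 × 10⁻¹⁴ s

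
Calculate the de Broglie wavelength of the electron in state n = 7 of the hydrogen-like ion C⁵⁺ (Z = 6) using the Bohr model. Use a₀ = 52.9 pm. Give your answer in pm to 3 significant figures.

The Bohr quantisation condition is nλ = 2πr_n.
r_n = n²a₀/Z = 432 pm
λ = 2πr_n/n = 2π·432/7 = 388 pm

388 pm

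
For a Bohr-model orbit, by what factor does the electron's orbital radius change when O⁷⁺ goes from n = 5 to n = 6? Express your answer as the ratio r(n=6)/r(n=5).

36/25

r ∝ Z^-1 · n^2; with Z fixed, r ∝ n^2.
r(n=6)/r(n=5) = (6/5)^2 = 36/25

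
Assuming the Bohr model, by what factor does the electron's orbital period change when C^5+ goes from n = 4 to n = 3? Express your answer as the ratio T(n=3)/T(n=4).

T ∝ Z^-2 · n^3; with Z fixed, T ∝ n^3.
T(n=3)/T(n=4) = (3/4)^3 = 27/64

27/64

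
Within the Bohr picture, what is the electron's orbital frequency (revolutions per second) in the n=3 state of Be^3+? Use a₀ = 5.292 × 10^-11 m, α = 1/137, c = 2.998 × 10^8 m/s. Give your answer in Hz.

3.900 × 10^15 Hz

r = n²a₀/Z = 1.191 × 10^-10 m, v = Zαc/n = 2.918 × 10^6 m/s
f = v/(2πr) = 3.900 × 10^15 Hz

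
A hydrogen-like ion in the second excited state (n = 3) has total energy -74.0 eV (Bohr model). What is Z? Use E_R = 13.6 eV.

E_n = −E_R Z²/n² ⇒ Z² = −E_n n²/E_R = 74.0 × 3² / 13.6 ≈ 48.97
Z = 7

7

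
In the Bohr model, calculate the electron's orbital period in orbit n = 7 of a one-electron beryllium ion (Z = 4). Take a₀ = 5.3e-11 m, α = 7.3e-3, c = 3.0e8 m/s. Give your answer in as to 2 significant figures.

3300 as

r = n²a₀/Z = 7²·5.3e-11/4 = 6.5e-10 m
v = Zαc/n = 4·0.0073·3.0e8/7 = 1.3e6 m/s
T = 2πr/v = 3.3e-15 s = 3300 as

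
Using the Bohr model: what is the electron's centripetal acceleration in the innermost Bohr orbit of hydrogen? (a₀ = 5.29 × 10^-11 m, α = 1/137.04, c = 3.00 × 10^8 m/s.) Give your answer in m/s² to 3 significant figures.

9.06 × 10^22 m/s²

r = n²a₀/Z = 5.29 × 10^-11 m, v = Zαc/n = 2.19 × 10^6 m/s
a = v²/r = (2.19 × 10^6)² / 5.29 × 10^-11 = 9.06 × 10^22 m/s²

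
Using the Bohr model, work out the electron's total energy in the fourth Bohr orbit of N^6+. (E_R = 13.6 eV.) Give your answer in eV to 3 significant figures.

-41.6 eV

E_n = −E_R·Z²/n² = −13.6 × 7²/4² = -41.6 eV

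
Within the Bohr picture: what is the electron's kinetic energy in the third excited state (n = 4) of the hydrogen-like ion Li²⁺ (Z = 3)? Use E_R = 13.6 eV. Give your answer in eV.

For a Coulomb orbit the virial theorem gives K = −E_n.
E_n = −E_R·Z²/n², so K = E_R·Z²/n² = 13.6 × 3²/4² = 7.65 eV

7.65 eV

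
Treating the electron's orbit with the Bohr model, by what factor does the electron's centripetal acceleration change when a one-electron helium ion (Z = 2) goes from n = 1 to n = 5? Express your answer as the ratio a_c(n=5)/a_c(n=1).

1/625

a_c ∝ Z^3 · n^-4; with Z fixed, a_c ∝ n^-4.
a_c(n=5)/a_c(n=1) = (5/1)^-4 = 1/625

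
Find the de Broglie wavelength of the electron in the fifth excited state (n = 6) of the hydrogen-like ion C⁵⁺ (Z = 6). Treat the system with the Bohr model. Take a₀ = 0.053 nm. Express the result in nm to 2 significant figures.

The Bohr quantisation condition is nλ = 2πr_n.
r_n = n²a₀/Z = 0.32 nm
λ = 2πr_n/n = 2π·0.32/6 = 0.33 nm

0.33 nm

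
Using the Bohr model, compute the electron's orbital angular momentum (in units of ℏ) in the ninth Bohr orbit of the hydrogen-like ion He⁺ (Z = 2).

L_n = nℏ, so L/ℏ = n = 9.

9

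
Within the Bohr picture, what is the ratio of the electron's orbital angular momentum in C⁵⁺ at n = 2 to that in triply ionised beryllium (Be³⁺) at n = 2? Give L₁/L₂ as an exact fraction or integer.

1

L = nℏ is independent of Z.
L₁/L₂ = n₁/n₂ = 2/2 = 1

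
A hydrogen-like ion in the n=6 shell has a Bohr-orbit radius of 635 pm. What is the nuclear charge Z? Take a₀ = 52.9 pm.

3

r_n = n²a₀/Z ⇒ Z = n²a₀/r = 6² × 52.9 / 635 ≈ 3.00
Z = 3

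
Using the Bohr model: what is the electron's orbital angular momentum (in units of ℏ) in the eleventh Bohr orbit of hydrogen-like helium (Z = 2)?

L_n = nℏ, so L/ℏ = n = 11.

11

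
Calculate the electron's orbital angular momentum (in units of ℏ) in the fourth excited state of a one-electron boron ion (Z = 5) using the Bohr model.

5

L_n = nℏ, so L/ℏ = n = 5.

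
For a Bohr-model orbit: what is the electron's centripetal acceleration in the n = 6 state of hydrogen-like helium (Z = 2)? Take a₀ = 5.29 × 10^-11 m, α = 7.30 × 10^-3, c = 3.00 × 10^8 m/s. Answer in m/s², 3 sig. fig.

r = n²a₀/Z = 9.52 × 10^-10 m, v = Zαc/n = 7.30 × 10^5 m/s
a = v²/r = (7.30 × 10^5)² / 9.52 × 10^-10 = 5.60 × 10^20 m/s²

5.60 × 10^20 m/s²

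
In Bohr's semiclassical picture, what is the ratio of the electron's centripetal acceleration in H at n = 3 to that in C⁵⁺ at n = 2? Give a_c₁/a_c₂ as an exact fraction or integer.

2/2187

a_c ∝ Z^3 · n^-4
a_c₁/a_c₂ = (1/6)^3 · (3/2)^-4 = 2/2187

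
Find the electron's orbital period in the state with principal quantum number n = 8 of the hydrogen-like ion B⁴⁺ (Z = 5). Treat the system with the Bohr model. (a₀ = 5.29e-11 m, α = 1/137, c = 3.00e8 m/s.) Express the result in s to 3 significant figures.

3.11e-15 s

r = n²a₀/Z = 8²·5.29e-11/5 = 6.77e-10 m
v = Zαc/n = 5·0.00730·3.00e8/8 = 1.37e6 m/s
T = 2πr/v = 3.11e-15 s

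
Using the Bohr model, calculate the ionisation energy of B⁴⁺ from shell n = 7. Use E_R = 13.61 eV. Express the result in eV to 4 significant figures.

E_n = −E_R·Z²/n² = −13.61 × 5²/7² eV = -6.944 eV
Ionisation energy = −E_n = 6.944 eV

6.944 eV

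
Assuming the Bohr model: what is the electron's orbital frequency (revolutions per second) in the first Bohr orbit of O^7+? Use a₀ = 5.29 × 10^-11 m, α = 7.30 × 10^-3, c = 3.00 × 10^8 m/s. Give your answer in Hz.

4.22 × 10^17 Hz

r = n²a₀/Z = 6.61 × 10^-12 m, v = Zαc/n = 1.75 × 10^7 m/s
f = v/(2πr) = 4.22 × 10^17 Hz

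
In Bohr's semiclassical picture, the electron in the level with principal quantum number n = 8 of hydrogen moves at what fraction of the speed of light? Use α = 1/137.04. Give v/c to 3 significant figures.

0.000912

v_n = Zαc/n, so v/c = Zα/n = 1 × 0.00730 / 8 = 0.000912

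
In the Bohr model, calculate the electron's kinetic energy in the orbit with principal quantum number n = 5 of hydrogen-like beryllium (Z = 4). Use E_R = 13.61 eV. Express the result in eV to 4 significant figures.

For a Coulomb orbit the virial theorem gives K = −E_n.
E_n = −E_R·Z²/n², so K = E_R·Z²/n² = 13.61 × 4²/5² = 8.710 eV

8.710 eV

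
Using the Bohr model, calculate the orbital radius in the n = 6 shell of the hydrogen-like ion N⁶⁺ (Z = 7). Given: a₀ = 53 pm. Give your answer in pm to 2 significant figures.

270 pm

r_n = n²a₀/Z = 6² × 53 / 7
    = 36 × 53 / 7 = 270 pm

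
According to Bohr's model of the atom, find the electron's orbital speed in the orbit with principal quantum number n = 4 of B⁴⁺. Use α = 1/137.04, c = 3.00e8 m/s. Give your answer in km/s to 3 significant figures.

v_n = Zαc/n = 5 × 0.00730 × 3.00e8 / 4
    = 2740 km/s

2740 km/s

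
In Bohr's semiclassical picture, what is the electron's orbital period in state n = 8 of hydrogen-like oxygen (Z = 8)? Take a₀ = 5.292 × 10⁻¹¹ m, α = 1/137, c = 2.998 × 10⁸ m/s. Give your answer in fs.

1.216 fs

r = n²a₀/Z = 8²·5.292 × 10⁻¹¹/8 = 4.234 × 10⁻¹⁰ m
v = Zαc/n = 8·0.007299·2.998 × 10⁸/8 = 2.188 × 10⁶ m/s
T = 2πr/v = 1.216 × 10⁻¹⁵ s = 1.216 fs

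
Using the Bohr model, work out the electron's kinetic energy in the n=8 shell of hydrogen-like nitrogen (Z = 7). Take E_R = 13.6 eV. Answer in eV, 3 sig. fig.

10.4 eV

For a Coulomb orbit the virial theorem gives K = −E_n.
E_n = −E_R·Z²/n², so K = E_R·Z²/n² = 13.6 × 7²/8² = 10.4 eV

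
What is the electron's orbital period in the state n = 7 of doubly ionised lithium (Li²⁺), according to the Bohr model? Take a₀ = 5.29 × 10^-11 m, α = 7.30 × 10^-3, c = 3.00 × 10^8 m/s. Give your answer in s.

r = n²a₀/Z = 7²·5.29 × 10^-11/3 = 8.64 × 10^-10 m
v = Zαc/n = 3·0.00730·3.00 × 10^8/7 = 9.39 × 10^5 m/s
T = 2πr/v = 5.78 × 10^-15 s

5.78 × 10^-15 s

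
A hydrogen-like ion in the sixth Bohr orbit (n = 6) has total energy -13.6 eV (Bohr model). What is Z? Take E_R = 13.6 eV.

6

E_n = −E_R Z²/n² ⇒ Z² = −E_n n²/E_R = 13.6 × 6² / 13.6 ≈ 36.00
Z = 6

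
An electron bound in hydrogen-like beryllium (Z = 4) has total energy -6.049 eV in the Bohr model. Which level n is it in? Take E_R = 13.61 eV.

6

E_n = −E_R Z²/n² ⇒ n² = E_R Z²/(−E_n) = 13.61 × 4² / 6.049 ≈ 36.00
n = 6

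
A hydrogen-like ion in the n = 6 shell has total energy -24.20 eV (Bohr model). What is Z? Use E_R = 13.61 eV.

E_n = −E_R Z²/n² ⇒ Z² = −E_n n²/E_R = 24.20 × 6² / 13.61 ≈ 64.01
Z = 8

8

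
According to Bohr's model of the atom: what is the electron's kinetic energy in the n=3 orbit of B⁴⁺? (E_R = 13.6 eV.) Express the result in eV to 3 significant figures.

For a Coulomb orbit the virial theorem gives K = −E_n.
E_n = −E_R·Z²/n², so K = E_R·Z²/n² = 13.6 × 5²/3² = 37.8 eV

37.8 eV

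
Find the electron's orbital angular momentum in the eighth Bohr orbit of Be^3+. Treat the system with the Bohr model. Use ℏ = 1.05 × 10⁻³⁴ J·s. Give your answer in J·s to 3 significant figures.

L_n = nℏ = 8 × 1.05 × 10⁻³⁴ = 8.40 × 10⁻³⁴ J·s

8.40 × 10⁻³⁴ J·s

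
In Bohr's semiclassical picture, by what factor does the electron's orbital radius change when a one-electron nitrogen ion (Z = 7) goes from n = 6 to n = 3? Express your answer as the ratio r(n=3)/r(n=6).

r ∝ Z^-1 · n^2; with Z fixed, r ∝ n^2.
r(n=3)/r(n=6) = (3/6)^2 = 1/4

1/4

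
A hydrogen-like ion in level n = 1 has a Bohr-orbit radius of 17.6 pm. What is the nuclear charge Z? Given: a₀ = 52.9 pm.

3

r_n = n²a₀/Z ⇒ Z = n²a₀/r = 1² × 52.9 / 17.6 ≈ 3.01
Z = 3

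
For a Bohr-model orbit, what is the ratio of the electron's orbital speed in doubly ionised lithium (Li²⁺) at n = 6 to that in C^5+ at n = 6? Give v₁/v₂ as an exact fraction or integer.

v ∝ Z^1 · n^-1
v₁/v₂ = (3/6)^1 · (6/6)^-1 = 1/2

1/2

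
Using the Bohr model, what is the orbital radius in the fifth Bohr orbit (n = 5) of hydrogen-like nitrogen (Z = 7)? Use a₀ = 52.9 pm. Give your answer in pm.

189 pm

r_n = n²a₀/Z = 5² × 52.9 / 7
    = 25 × 52.9 / 7 = 189 pm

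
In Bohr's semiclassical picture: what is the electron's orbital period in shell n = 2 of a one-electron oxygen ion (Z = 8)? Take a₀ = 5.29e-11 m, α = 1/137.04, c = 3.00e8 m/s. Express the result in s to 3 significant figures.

1.90e-17 s

r = n²a₀/Z = 2²·5.29e-11/8 = 2.65e-11 m
v = Zαc/n = 8·0.00730·3.00e8/2 = 8.76e6 m/s
T = 2πr/v = 1.90e-17 s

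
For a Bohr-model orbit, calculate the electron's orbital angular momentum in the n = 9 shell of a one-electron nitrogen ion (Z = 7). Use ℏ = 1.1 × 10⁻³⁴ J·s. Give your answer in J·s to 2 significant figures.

9.9 × 10⁻³⁴ J·s

L_n = nℏ = 9 × 1.1 × 10⁻³⁴ = 9.9 × 10⁻³⁴ J·s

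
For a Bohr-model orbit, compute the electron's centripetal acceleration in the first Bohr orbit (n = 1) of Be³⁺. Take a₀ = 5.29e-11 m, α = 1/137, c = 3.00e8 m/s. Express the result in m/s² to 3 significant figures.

r = n²a₀/Z = 1.32e-11 m, v = Zαc/n = 8.76e6 m/s
a = v²/r = (8.76e6)² / 1.32e-11 = 5.80e24 m/s²

5.80e24 m/s²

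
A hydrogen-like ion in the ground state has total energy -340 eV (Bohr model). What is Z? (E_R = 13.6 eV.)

E_n = −E_R Z²/n² ⇒ Z² = −E_n n²/E_R = 340 × 1² / 13.6 ≈ 25.00
Z = 5

5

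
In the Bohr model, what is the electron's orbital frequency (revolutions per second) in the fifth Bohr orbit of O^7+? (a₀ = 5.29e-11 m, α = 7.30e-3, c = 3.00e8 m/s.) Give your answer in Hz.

r = n²a₀/Z = 1.65e-10 m, v = Zαc/n = 3.50e6 m/s
f = v/(2πr) = 3.37e15 Hz

3.37e15 Hz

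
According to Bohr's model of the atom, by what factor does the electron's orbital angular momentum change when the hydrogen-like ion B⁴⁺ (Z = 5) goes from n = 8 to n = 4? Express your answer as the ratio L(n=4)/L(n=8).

1/2

L = nℏ depends only on n, so L ∝ n.
L(n=4)/L(n=8) = (4/8)^1 = 1/2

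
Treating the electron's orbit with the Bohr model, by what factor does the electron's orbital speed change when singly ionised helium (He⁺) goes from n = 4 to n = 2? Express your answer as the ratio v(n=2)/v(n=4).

2

v ∝ Z^1 · n^-1; with Z fixed, v ∝ n^-1.
v(n=2)/v(n=4) = (2/4)^-1 = 2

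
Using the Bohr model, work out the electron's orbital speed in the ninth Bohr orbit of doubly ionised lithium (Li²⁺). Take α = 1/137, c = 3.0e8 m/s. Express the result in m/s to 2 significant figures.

v_n = Zαc/n = 3 × 0.0073 × 3.0e8 / 9
    = 7.3e5 m/s

7.3e5 m/s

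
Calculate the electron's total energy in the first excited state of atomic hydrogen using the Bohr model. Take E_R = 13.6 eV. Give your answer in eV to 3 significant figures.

E_n = −E_R·Z²/n² = −13.6 × 1²/2² = -3.40 eV

-3.40 eV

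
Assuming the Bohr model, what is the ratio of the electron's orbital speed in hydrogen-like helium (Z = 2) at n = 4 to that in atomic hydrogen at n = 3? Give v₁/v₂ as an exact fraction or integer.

v ∝ Z^1 · n^-1
v₁/v₂ = (2/1)^1 · (4/3)^-1 = 3/2

3/2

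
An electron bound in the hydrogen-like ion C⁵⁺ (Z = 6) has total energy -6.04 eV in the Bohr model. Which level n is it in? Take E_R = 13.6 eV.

E_n = −E_R Z²/n² ⇒ n² = E_R Z²/(−E_n) = 13.6 × 6² / 6.04 ≈ 81.06
n = 9

9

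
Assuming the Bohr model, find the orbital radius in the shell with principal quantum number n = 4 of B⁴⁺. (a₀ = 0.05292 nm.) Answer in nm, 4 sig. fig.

r_n = n²a₀/Z = 4² × 0.05292 / 5
    = 16 × 0.05292 / 5 = 0.1693 nm

0.1693 nm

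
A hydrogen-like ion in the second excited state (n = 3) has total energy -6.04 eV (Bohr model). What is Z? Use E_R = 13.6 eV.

2

E_n = −E_R Z²/n² ⇒ Z² = −E_n n²/E_R = 6.04 × 3² / 13.6 ≈ 4.00
Z = 2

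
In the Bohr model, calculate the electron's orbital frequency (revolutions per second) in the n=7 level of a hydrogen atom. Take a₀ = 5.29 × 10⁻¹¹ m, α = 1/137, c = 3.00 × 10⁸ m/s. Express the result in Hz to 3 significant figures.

1.92 × 10¹³ Hz

r = n²a₀/Z = 2.59 × 10⁻⁹ m, v = Zαc/n = 3.13 × 10⁵ m/s
f = v/(2πr) = 1.92 × 10¹³ Hz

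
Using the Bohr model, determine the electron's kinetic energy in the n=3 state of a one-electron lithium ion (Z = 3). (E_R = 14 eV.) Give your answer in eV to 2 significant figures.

14 eV

For a Coulomb orbit the virial theorem gives K = −E_n.
E_n = −E_R·Z²/n², so K = E_R·Z²/n² = 14 × 3²/3² = 14 eV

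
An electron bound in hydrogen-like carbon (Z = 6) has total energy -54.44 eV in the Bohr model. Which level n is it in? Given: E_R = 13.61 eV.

3

E_n = −E_R Z²/n² ⇒ n² = E_R Z²/(−E_n) = 13.61 × 6² / 54.44 ≈ 9.00
n = 3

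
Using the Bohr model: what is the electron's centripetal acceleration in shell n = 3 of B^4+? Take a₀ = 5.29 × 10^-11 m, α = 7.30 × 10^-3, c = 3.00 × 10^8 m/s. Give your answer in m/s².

r = n²a₀/Z = 9.52 × 10^-11 m, v = Zαc/n = 3.65 × 10^6 m/s
a = v²/r = (3.65 × 10^6)² / 9.52 × 10^-11 = 1.40 × 10^23 m/s²

1.40 × 10^23 m/s²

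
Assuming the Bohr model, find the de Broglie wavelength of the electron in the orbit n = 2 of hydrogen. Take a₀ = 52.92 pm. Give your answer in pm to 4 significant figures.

The Bohr quantisation condition is nλ = 2πr_n.
r_n = n²a₀/Z = 211.7 pm
λ = 2πr_n/n = 2π·211.7/2 = 665.0 pm

665.0 pm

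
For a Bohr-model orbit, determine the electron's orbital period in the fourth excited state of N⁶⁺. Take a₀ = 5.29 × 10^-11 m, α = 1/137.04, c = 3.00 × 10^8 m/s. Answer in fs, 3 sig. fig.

r = n²a₀/Z = 5²·5.29 × 10^-11/7 = 1.89 × 10^-10 m
v = Zαc/n = 7·0.00730·3.00 × 10^8/5 = 3.06 × 10^6 m/s
T = 2πr/v = 3.87 × 10^-16 s = 0.387 fs

0.387 fs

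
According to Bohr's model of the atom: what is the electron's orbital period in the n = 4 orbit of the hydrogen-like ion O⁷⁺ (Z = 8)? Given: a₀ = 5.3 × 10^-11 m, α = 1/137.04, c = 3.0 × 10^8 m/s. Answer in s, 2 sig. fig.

1.5 × 10^-16 s

r = n²a₀/Z = 4²·5.3 × 10^-11/8 = 1.1 × 10^-10 m
v = Zαc/n = 8·0.0073·3.0 × 10^8/4 = 4.4 × 10^6 m/s
T = 2πr/v = 1.5 × 10^-16 s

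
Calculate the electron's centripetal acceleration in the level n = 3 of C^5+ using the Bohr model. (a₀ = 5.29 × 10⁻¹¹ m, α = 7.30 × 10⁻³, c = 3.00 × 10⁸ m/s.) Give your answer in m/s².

r = n²a₀/Z = 7.94 × 10⁻¹¹ m, v = Zαc/n = 4.38 × 10⁶ m/s
a = v²/r = (4.38 × 10⁶)² / 7.94 × 10⁻¹¹ = 2.42 × 10²³ m/s²

2.42 × 10²³ m/s²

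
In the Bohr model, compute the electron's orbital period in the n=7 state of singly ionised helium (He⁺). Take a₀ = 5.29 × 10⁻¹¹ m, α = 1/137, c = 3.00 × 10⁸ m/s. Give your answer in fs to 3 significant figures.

13.0 fs

r = n²a₀/Z = 7²·5.29 × 10⁻¹¹/2 = 1.30 × 10⁻⁹ m
v = Zαc/n = 2·0.00730·3.00 × 10⁸/7 = 6.26 × 10⁵ m/s
T = 2πr/v = 1.30 × 10⁻¹⁴ s = 13.0 fs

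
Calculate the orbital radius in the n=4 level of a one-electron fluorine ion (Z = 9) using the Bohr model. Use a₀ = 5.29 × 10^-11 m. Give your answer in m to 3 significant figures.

r_n = n²a₀/Z = 4² × 5.29 × 10^-11 / 9
    = 16 × 5.29 × 10^-11 / 9 = 9.40 × 10^-11 m

9.40 × 10^-11 m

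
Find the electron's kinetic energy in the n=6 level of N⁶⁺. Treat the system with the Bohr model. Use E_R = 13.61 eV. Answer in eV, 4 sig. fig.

For a Coulomb orbit the virial theorem gives K = −E_n.
E_n = −E_R·Z²/n², so K = E_R·Z²/n² = 13.61 × 7²/6² = 18.52 eV

18.52 eV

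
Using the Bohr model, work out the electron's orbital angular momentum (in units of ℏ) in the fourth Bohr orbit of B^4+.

L_n = nℏ, so L/ℏ = n = 4.

4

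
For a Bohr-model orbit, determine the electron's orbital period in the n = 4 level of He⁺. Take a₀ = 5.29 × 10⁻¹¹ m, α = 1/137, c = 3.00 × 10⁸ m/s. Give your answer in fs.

r = n²a₀/Z = 4²·5.29 × 10⁻¹¹/2 = 4.23 × 10⁻¹⁰ m
v = Zαc/n = 2·0.00730·3.00 × 10⁸/4 = 1.09 × 10⁶ m/s
T = 2πr/v = 2.43 × 10⁻¹⁵ s = 2.43 fs

2.43 fs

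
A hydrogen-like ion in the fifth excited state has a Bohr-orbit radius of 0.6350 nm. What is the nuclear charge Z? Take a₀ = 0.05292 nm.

3

r_n = n²a₀/Z ⇒ Z = n²a₀/r = 6² × 0.05292 / 0.6350 ≈ 3.00
Z = 3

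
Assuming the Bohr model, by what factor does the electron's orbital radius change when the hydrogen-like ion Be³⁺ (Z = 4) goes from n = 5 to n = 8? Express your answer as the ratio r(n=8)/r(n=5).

r ∝ Z^-1 · n^2; with Z fixed, r ∝ n^2.
r(n=8)/r(n=5) = (8/5)^2 = 64/25

64/25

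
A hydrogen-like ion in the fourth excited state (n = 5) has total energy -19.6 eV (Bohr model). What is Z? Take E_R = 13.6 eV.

E_n = −E_R Z²/n² ⇒ Z² = −E_n n²/E_R = 19.6 × 5² / 13.6 ≈ 36.03
Z = 6

6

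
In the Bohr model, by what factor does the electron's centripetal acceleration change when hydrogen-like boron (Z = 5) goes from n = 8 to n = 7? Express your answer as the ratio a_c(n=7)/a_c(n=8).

4096/2401

a_c ∝ Z^3 · n^-4; with Z fixed, a_c ∝ n^-4.
a_c(n=7)/a_c(n=8) = (7/8)^-4 = 4096/2401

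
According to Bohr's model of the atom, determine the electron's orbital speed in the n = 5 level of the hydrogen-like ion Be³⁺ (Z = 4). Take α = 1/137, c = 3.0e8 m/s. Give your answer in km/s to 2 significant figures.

v_n = Zαc/n = 4 × 0.0073 × 3.0e8 / 5
    = 1800 km/s

1800 km/s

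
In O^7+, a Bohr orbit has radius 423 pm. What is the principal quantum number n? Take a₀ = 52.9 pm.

8

r_n = n²a₀/Z ⇒ n² = rZ/a₀ = 423 × 8 / 52.9 ≈ 63.97
n = 8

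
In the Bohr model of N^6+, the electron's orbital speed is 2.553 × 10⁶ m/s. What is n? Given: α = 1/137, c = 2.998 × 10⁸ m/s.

6

v_n = Zαc/n ⇒ n = Zαc/v = 7 × 0.007299 × 2.998 × 10⁸ / 2.553 × 10⁶ ≈ 6.00
n = 6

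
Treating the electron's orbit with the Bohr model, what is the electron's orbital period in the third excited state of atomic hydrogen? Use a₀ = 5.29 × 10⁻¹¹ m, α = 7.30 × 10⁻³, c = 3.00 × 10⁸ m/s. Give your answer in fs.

9.71 fs

r = n²a₀/Z = 4²·5.29 × 10⁻¹¹/1 = 8.46 × 10⁻¹⁰ m
v = Zαc/n = 1·0.00730·3.00 × 10⁸/4 = 5.47 × 10⁵ m/s
T = 2πr/v = 9.71 × 10⁻¹⁵ s = 9.71 fs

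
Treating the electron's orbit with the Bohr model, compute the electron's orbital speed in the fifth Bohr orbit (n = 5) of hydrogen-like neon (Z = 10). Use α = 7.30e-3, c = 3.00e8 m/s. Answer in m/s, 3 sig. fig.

4.38e6 m/s

v_n = Zαc/n = 10 × 0.00730 × 3.00e8 / 5
    = 4.38e6 m/s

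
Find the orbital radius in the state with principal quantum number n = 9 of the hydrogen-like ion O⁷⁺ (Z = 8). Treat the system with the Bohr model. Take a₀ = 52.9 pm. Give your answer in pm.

536 pm

r_n = n²a₀/Z = 9² × 52.9 / 8
    = 81 × 52.9 / 8 = 536 pm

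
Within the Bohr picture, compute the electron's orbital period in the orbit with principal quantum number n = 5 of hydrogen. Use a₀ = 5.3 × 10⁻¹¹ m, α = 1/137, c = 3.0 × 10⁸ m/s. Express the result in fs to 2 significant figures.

19 fs

r = n²a₀/Z = 5²·5.3 × 10⁻¹¹/1 = 1.3 × 10⁻⁹ m
v = Zαc/n = 1·0.0073·3.0 × 10⁸/5 = 4.4 × 10⁵ m/s
T = 2πr/v = 1.9 × 10⁻¹⁴ s = 19 fs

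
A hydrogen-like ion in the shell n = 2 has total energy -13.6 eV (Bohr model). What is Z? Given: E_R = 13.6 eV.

E_n = −E_R Z²/n² ⇒ Z² = −E_n n²/E_R = 13.6 × 2² / 13.6 ≈ 4.00
Z = 2

2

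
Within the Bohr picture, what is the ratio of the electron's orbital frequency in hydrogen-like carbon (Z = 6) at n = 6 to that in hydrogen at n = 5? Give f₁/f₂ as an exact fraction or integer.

f ∝ Z^2 · n^-3
f₁/f₂ = (6/1)^2 · (6/5)^-3 = 125/6

125/6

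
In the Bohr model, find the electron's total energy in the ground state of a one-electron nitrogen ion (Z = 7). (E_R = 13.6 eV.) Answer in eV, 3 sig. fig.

-666 eV

E_n = −E_R·Z²/n² = −13.6 × 7²/1² = -666 eV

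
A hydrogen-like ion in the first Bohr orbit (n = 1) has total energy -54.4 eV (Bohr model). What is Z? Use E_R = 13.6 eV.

2

E_n = −E_R Z²/n² ⇒ Z² = −E_n n²/E_R = 54.4 × 1² / 13.6 ≈ 4.00
Z = 2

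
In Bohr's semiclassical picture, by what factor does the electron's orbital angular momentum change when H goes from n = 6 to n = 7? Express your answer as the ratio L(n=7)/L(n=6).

7/6

L = nℏ depends only on n, so L ∝ n.
L(n=7)/L(n=6) = (7/6)^1 = 7/6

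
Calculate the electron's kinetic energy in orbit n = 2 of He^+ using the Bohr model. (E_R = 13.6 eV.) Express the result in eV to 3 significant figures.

For a Coulomb orbit the virial theorem gives K = −E_n.
E_n = −E_R·Z²/n², so K = E_R·Z²/n² = 13.6 × 2²/2² = 13.6 eV

13.6 eV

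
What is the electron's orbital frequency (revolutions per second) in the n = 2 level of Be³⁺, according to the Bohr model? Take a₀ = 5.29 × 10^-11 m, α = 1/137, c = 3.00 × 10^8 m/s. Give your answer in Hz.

r = n²a₀/Z = 5.29 × 10^-11 m, v = Zαc/n = 4.38 × 10^6 m/s
f = v/(2πr) = 1.32 × 10^16 Hz

1.32 × 10^16 Hz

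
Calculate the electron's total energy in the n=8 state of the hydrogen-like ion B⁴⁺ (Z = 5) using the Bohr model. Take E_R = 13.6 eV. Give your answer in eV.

-5.31 eV

E_n = −E_R·Z²/n² = −13.6 × 5²/8² = -5.31 eV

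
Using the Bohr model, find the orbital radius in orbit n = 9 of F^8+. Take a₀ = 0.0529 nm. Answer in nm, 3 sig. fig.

0.476 nm

r_n = n²a₀/Z = 9² × 0.0529 / 9
    = 81 × 0.0529 / 9 = 0.476 nm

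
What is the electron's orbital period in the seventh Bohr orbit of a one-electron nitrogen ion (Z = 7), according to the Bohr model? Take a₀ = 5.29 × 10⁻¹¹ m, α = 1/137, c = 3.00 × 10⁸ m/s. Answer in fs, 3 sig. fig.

1.06 fs

r = n²a₀/Z = 7²·5.29 × 10⁻¹¹/7 = 3.70 × 10⁻¹⁰ m
v = Zαc/n = 7·0.00730·3.00 × 10⁸/7 = 2.19 × 10⁶ m/s
T = 2πr/v = 1.06 × 10⁻¹⁵ s = 1.06 fs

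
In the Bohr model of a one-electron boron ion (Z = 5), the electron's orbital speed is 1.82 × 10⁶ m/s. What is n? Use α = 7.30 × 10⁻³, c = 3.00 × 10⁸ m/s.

6

v_n = Zαc/n ⇒ n = Zαc/v = 5 × 0.00730 × 3.00 × 10⁸ / 1.82 × 10⁶ ≈ 6.02
n = 6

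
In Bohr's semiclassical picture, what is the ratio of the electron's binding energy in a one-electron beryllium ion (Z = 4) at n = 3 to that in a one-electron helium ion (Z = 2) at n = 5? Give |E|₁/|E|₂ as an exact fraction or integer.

100/9

|E| ∝ Z^2 · n^-2
|E|₁/|E|₂ = (4/2)^2 · (3/5)^-2 = 100/9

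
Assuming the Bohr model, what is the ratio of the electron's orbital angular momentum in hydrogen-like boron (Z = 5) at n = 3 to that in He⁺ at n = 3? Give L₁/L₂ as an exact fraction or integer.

L = nℏ is independent of Z.
L₁/L₂ = n₁/n₂ = 3/3 = 1

1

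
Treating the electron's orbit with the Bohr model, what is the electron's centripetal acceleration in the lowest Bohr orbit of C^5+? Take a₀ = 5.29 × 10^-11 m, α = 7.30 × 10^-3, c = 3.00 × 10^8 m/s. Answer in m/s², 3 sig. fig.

r = n²a₀/Z = 8.82 × 10^-12 m, v = Zαc/n = 1.31 × 10^7 m/s
a = v²/r = (1.31 × 10^7)² / 8.82 × 10^-12 = 1.96 × 10^25 m/s²

1.96 × 10^25 m/s²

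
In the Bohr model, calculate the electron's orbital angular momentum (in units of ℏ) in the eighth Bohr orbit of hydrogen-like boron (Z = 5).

L_n = nℏ, so L/ℏ = n = 8.

8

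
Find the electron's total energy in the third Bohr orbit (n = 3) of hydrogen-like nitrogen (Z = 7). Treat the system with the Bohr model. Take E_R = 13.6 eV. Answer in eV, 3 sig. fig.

E_n = −E_R·Z²/n² = −13.6 × 7²/3² = -74.0 eV

-74.0 eV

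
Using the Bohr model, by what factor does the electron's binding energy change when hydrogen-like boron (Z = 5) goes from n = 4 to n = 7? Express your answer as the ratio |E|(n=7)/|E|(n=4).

16/49

|E| ∝ Z^2 · n^-2; with Z fixed, |E| ∝ n^-2.
|E|(n=7)/|E|(n=4) = (7/4)^-2 = 16/49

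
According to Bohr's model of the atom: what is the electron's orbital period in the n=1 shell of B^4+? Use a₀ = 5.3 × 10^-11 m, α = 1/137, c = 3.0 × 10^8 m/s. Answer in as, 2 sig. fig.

r = n²a₀/Z = 1²·5.3 × 10^-11/5 = 1.1 × 10^-11 m
v = Zαc/n = 5·0.0073·3.0 × 10^8/1 = 1.1 × 10^7 m/s
T = 2πr/v = 6.1 × 10^-18 s = 6.1 as

6.1 as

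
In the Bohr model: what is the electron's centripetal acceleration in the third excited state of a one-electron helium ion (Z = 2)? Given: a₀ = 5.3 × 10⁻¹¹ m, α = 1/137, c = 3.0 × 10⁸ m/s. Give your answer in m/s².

2.8 × 10²¹ m/s²

r = n²a₀/Z = 4.2 × 10⁻¹⁰ m, v = Zαc/n = 1.1 × 10⁶ m/s
a = v²/r = (1.1 × 10⁶)² / 4.2 × 10⁻¹⁰ = 2.8 × 10²¹ m/s²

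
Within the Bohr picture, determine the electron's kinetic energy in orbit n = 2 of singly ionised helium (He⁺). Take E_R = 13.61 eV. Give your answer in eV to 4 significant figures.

For a Coulomb orbit the virial theorem gives K = −E_n.
E_n = −E_R·Z²/n², so K = E_R·Z²/n² = 13.61 × 2²/2² = 13.61 eV

13.61 eV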